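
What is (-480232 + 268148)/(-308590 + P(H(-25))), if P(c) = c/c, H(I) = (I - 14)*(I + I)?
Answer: 212084/308589 ≈ 0.68727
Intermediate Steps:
H(I) = 2*I*(-14 + I) (H(I) = (-14 + I)*(2*I) = 2*I*(-14 + I))
P(c) = 1
(-480232 + 268148)/(-308590 + P(H(-25))) = (-480232 + 268148)/(-308590 + 1) = -212084/(-308589) = -212084*(-1/308589) = 212084/308589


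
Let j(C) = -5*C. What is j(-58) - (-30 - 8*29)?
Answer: 552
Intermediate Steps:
j(-58) - (-30 - 8*29) = -5*(-58) - (-30 - 8*29) = 290 - (-30 - 232) = 290 - 1*(-262) = 290 + 262 = 552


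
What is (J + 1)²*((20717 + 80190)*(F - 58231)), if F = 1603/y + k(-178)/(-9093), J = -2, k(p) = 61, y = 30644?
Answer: -1637298438346543099/278645892 ≈ -5.8759e+9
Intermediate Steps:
F = 12706795/278645892 (F = 1603/30644 + 61/(-9093) = 1603*(1/30644) + 61*(-1/9093) = 1603/30644 - 61/9093 = 12706795/278645892 ≈ 0.045602)
(J + 1)²*((20717 + 80190)*(F - 58231)) = (-2 + 1)²*((20717 + 80190)*(12706795/278645892 - 58231)) = (-1)²*(100907*(-16225816230257/278645892)) = 1*(-1637298438346543099/278645892) = -1637298438346543099/278645892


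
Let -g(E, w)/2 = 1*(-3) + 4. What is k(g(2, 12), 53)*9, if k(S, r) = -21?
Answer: -189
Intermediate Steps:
g(E, w) = -2 (g(E, w) = -2*(1*(-3) + 4) = -2*(-3 + 4) = -2*1 = -2)
k(g(2, 12), 53)*9 = -21*9 = -189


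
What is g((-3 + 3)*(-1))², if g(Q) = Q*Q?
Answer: 0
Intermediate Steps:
g(Q) = Q²
g((-3 + 3)*(-1))² = (((-3 + 3)*(-1))²)² = ((0*(-1))²)² = (0²)² = 0² = 0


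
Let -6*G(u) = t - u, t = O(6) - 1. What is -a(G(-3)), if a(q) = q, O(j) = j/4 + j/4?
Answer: 5/6 ≈ 0.83333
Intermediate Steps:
O(j) = j/2 (O(j) = j*(1/4) + j*(1/4) = j/4 + j/4 = j/2)
t = 2 (t = (1/2)*6 - 1 = 3 - 1 = 2)
G(u) = -1/3 + u/6 (G(u) = -(2 - u)/6 = -1/3 + u/6)
-a(G(-3)) = -(-1/3 + (1/6)*(-3)) = -(-1/3 - 1/2) = -1*(-5/6) = 5/6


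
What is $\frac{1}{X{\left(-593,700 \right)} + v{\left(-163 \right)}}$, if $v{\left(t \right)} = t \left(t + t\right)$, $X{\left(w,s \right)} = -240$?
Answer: $\frac{1}{52898} \approx 1.8904 \cdot 10^{-5}$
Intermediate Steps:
$v{\left(t \right)} = 2 t^{2}$ ($v{\left(t \right)} = t 2 t = 2 t^{2}$)
$\frac{1}{X{\left(-593,700 \right)} + v{\left(-163 \right)}} = \frac{1}{-240 + 2 \left(-163\right)^{2}} = \frac{1}{-240 + 2 \cdot 26569} = \frac{1}{-240 + 53138} = \frac{1}{52898}$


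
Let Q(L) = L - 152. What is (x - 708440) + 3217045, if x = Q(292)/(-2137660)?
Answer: 38303889744/15269 ≈ 2.5086e+6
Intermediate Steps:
Q(L) = -152 + L
x = -1/15269 (x = (-152 + 292)/(-2137660) = 140*(-1/2137660) = -1/15269 ≈ -6.5492e-5)
(x - 708440) + 3217045 = (-1/15269 - 708440) + 3217045 = -10817170361/15269 + 3217045 = 38303889744/15269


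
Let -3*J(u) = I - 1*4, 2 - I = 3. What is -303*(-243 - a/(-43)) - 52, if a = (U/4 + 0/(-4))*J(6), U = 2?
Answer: 6327117/86 ≈ 73571.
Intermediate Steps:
I = -1 (I = 2 - 1*3 = 2 - 3 = -1)
J(u) = 5/3 (J(u) = -(-1 - 1*4)/3 = -(-1 - 4)/3 = -⅓*(-5) = 5/3)
a = ⅚ (a = (2/4 + 0/(-4))*(5/3) = (2*(¼) + 0*(-¼))*(5/3) = (½ + 0)*(5/3) = (½)*(5/3) = ⅚ ≈ 0.83333)
-303*(-243 - a/(-43)) - 52 = -303*(-243 - 5/(6*(-43))) - 52 = -303*(-243 - 5*(-1)/(6*43)) - 52 = -303*(-243 - 1*(-5/258)) - 52 = -303*(-243 + 5/258) - 52 = -303*(-62689/258) - 52 = 6331589/86 - 52 = 6327117/86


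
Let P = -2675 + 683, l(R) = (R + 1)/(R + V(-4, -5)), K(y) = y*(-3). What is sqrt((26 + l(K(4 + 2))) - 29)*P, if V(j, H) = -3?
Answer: -664*I*sqrt(966)/7 ≈ -2948.2*I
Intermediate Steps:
K(y) = -3*y
l(R) = (1 + R)/(-3 + R) (l(R) = (R + 1)/(R - 3) = (1 + R)/(-3 + R))
P = -1992
sqrt((26 + l(K(4 + 2))) - 29)*P = sqrt((26 + (1 - 3*(4 + 2))/(-3 - 3*(4 + 2))) - 29)*(-1992) = sqrt((26 + (1 - 3*6)/(-3 - 3*6)) - 29)*(-1992) = sqrt((26 + (1 - 18)/(-3 - 18)) - 29)*(-1992) = sqrt((26 - 17/(-21)) - 29)*(-1992) = sqrt((26 - 1/21*(-17)) - 29)*(-1992) = sqrt((26 + 17/21) - 29)*(-1992) = sqrt(563/21 - 29)*(-1992) = sqrt(-46/21)*(-1992) = (I*sqrt(966)/21)*(-1992) = -664*I*sqrt(966)/7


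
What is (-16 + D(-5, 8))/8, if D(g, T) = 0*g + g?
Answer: -21/8 ≈ -2.6250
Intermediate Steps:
D(g, T) = g (D(g, T) = 0 + g = g)
(-16 + D(-5, 8))/8 = (-16 - 5)/8 = -21*1/8 = -21/8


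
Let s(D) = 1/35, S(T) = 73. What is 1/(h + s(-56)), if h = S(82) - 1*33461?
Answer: -35/1168579 ≈ -2.9951e-5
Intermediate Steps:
s(D) = 1/35
h = -33388 (h = 73 - 1*33461 = 73 - 33461 = -33388)
1/(h + s(-56)) = 1/(-33388 + 1/35) = 1/(-1168579/35) = -35/1168579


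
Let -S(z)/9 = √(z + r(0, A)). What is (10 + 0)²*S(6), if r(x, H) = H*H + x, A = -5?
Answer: -900*√31 ≈ -5011.0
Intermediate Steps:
r(x, H) = x + H² (r(x, H) = H² + x = x + H²)
S(z) = -9*√(25 + z) (S(z) = -9*√(z + (0 + (-5)²)) = -9*√(z + (0 + 25)) = -9*√(z + 25) = -9*√(25 + z))
(10 + 0)²*S(6) = (10 + 0)²*(-9*√(25 + 6)) = 10²*(-9*√31) = 100*(-9*√31) = -900*√31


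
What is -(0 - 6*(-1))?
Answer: -6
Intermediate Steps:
-(0 - 6*(-1)) = -(0 + 6) = -1*6 = -6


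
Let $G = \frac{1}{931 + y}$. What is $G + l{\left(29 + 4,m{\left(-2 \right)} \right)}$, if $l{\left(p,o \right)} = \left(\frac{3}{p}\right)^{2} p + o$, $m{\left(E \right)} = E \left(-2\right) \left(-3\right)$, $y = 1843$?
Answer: $- \frac{357835}{30514} \approx -11.727$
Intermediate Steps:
$m{\left(E \right)} = 6 E$ ($m{\left(E \right)} = - 2 E \left(-3\right) = 6 E$)
$l{\left(p,o \right)} = o + \frac{9}{p}$ ($l{\left(p,o \right)} = \frac{9}{p^{2}} p + o = \frac{9}{p} + o = o + \frac{9}{p}$)
$G = \frac{1}{2774}$ ($G = \frac{1}{931 + 1843} = \frac{1}{2774} \approx 0.00036049$)
$G + l{\left(29 + 4,m{\left(-2 \right)} \right)} = \frac{1}{2774} + \left(6 \left(-2\right) + \frac{9}{29 + 4}\right) = \frac{1}{2774} - \left(12 - \frac{9}{33}\right) = \frac{1}{2774} + \left(-12 + 9 \cdot \frac{1}{33}\right) = \frac{1}{2774} + \left(-12 + \frac{3}{11}\right) = \frac{1}{2774} - \frac{129}{11} = - \frac{357835}{30514}$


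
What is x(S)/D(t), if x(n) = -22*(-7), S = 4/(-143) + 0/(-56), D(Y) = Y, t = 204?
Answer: 77/102 ≈ 0.75490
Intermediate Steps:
S = -4/143 (S = 4*(-1/143) + 0*(-1/56) = -4/143 + 0 = -4/143 ≈ -0.027972)
x(n) = 154
x(S)/D(t) = 154/204 = 154*(1/204) = 77/102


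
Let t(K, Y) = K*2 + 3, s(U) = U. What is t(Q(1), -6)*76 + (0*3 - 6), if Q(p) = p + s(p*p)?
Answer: 526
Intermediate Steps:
Q(p) = p + p**2 (Q(p) = p + p*p = p + p**2)
t(K, Y) = 3 + 2*K (t(K, Y) = 2*K + 3 = 3 + 2*K)
t(Q(1), -6)*76 + (0*3 - 6) = (3 + 2*(1*(1 + 1)))*76 + (0*3 - 6) = (3 + 2*(1*2))*76 + (0 - 6) = (3 + 2*2)*76 - 6 = (3 + 4)*76 - 6 = 7*76 - 6 = 532 - 6 = 526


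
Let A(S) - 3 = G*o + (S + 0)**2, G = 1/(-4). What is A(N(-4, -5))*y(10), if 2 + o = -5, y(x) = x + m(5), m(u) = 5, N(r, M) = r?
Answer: 1245/4 ≈ 311.25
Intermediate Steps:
y(x) = 5 + x (y(x) = x + 5 = 5 + x)
G = -1/4 ≈ -0.25000
o = -7 (o = -2 - 5 = -7)
A(S) = 19/4 + S**2 (A(S) = 3 + (-1/4*(-7) + (S + 0)**2) = 3 + (7/4 + S**2) = 19/4 + S**2)
A(N(-4, -5))*y(10) = (19/4 + (-4)**2)*(5 + 10) = (19/4 + 16)*15 = (83/4)*15 = 1245/4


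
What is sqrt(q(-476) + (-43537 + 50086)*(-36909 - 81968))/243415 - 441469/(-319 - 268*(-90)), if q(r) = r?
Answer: -441469/23801 + I*sqrt(778525949)/243415 ≈ -18.548 + 0.11463*I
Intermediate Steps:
sqrt(q(-476) + (-43537 + 50086)*(-36909 - 81968))/243415 - 441469/(-319 - 268*(-90)) = sqrt(-476 + (-43537 + 50086)*(-36909 - 81968))/243415 - 441469/(-319 - 268*(-90)) = sqrt(-476 + 6549*(-118877))*(1/243415) - 441469/(-319 + 24120) = sqrt(-476 - 778525473)*(1/243415) - 441469/23801 = sqrt(-778525949)*(1/243415) - 441469*1/23801 = (I*sqrt(778525949))*(1/243415) - 441469/23801 = I*sqrt(778525949)/243415 - 441469/23801 = -441469/23801 + I*sqrt(778525949)/243415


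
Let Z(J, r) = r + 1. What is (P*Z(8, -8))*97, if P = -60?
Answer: 40740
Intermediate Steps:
Z(J, r) = 1 + r
(P*Z(8, -8))*97 = -60*(1 - 8)*97 = -60*(-7)*97 = 420*97 = 40740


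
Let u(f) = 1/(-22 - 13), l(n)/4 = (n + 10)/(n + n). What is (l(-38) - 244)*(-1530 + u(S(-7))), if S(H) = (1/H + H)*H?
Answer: 246763008/665 ≈ 3.7107e+5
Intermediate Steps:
S(H) = H*(H + 1/H) (S(H) = (1/H + H)*H = (H + 1/H)*H = H*(H + 1/H))
l(n) = 2*(10 + n)/n (l(n) = 4*((n + 10)/(n + n)) = 4*((10 + n)/((2*n))) = 4*((10 + n)*(1/(2*n))) = 4*((10 + n)/(2*n)) = 2*(10 + n)/n)
u(f) = -1/35 (u(f) = 1/(-35) = -1/35)
(l(-38) - 244)*(-1530 + u(S(-7))) = ((2 + 20/(-38)) - 244)*(-1530 - 1/35) = ((2 + 20*(-1/38)) - 244)*(-53551/35) = ((2 - 10/19) - 244)*(-53551/35) = (28/19 - 244)*(-53551/35) = -4608/19*(-53551/35) = 246763008/665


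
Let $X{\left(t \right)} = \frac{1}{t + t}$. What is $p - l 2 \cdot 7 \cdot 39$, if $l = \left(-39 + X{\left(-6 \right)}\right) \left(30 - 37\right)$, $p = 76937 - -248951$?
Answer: $\frac{353023}{2} \approx 1.7651 \cdot 10^{5}$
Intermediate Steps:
$X{\left(t \right)} = \frac{1}{2 t}$
$p = 325888$ ($p = 76937 + 248951 = 325888$)
$l = \frac{3283}{12}$ ($l = \left(-39 + \frac{1}{2 \left(-6\right)}\right) \left(30 - 37\right) = \left(-39 + \frac{1}{2} \left(- \frac{1}{6}\right)\right) \left(-7\right) = \left(-39 - \frac{1}{12}\right) \left(-7\right) = \left(- \frac{469}{12}\right) \left(-7\right) = \frac{3283}{12} \approx 273.58$)
$p - l 2 \cdot 7 \cdot 39 = 325888 - \frac{3283 \cdot 2 \cdot 7}{12} \cdot 39 = 325888 - \frac{3283}{12} \cdot 14 \cdot 39 = 325888 - \frac{22981}{6} \cdot 39 = 325888 - \frac{298753}{2} = \frac{353023}{2}$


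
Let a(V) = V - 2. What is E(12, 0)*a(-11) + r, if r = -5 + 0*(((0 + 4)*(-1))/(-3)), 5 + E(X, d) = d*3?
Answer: 60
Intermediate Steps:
a(V) = -2 + V
E(X, d) = -5 + 3*d (E(X, d) = -5 + d*3 = -5 + 3*d)
r = -5 (r = -5 + 0*((4*(-1))*(-1/3)) = -5 + 0*(-4*(-1/3)) = -5 + 0*(4/3) = -5 + 0 = -5)
E(12, 0)*a(-11) + r = (-5 + 3*0)*(-2 - 11) - 5 = (-5 + 0)*(-13) - 5 = -5*(-13) - 5 = 65 - 5 = 60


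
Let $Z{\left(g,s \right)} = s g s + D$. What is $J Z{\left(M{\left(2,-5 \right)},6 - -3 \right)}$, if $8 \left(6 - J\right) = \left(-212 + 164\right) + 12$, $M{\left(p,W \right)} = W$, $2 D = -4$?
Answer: $- \frac{8547}{2} \approx -4273.5$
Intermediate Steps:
$D = -2$ ($D = \frac{1}{2} \left(-4\right) = -2$)
$J = \frac{21}{2}$ ($J = 6 - \frac{\left(-212 + 164\right) + 12}{8} = 6 - \frac{-48 + 12}{8} = 6 - - \frac{9}{2} = 6 + \frac{9}{2} = \frac{21}{2} \approx 10.5$)
$Z{\left(g,s \right)} = -2 + g s^{2}$ ($Z{\left(g,s \right)} = s g s - 2 = g s s - 2 = g s^{2} - 2 = -2 + g s^{2}$)
$J Z{\left(M{\left(2,-5 \right)},6 - -3 \right)} = \frac{21 \left(-2 - 5 \left(6 - -3\right)^{2}\right)}{2} = \frac{21 \left(-2 - 5 \left(6 + 3\right)^{2}\right)}{2} = \frac{21 \left(-2 - 5 \cdot 9^{2}\right)}{2} = \frac{21 \left(-2 - 405\right)}{2} = \frac{21}{2} \left(-407\right) = - \frac{8547}{2}$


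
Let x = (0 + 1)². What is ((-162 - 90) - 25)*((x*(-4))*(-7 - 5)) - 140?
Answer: -13436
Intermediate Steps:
x = 1 (x = 1² = 1)
((-162 - 90) - 25)*((x*(-4))*(-7 - 5)) - 140 = ((-162 - 90) - 25)*((1*(-4))*(-7 - 5)) - 140 = (-252 - 25)*(-4*(-12)) - 140 = -277*48 - 140 = -13296 - 140 = -13436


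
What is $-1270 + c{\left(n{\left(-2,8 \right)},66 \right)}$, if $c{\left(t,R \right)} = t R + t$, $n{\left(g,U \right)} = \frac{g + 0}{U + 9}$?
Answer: $- \frac{21724}{17} \approx -1277.9$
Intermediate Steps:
$n{\left(g,U \right)} = \frac{g}{9 + U}$
$c{\left(t,R \right)} = t + R t$ ($c{\left(t,R \right)} = R t + t = t + R t$)
$-1270 + c{\left(n{\left(-2,8 \right)},66 \right)} = -1270 + - \frac{2}{9 + 8} \left(1 + 66\right) = -1270 + - \frac{2}{17} \cdot 67 = -1270 + \left(-2\right) \frac{1}{17} \cdot 67 = -1270 - \frac{134}{17} = - \frac{21724}{17}$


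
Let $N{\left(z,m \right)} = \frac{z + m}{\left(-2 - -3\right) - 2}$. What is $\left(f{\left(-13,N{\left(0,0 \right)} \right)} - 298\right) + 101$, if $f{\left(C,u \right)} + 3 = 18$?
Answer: $-182$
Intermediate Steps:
$N{\left(z,m \right)} = - m - z$ ($N{\left(z,m \right)} = \frac{m + z}{\left(-2 + 3\right) - 2} = \frac{m + z}{1 - 2} = \frac{m + z}{-1} = \left(m + z\right) \left(-1\right) = - m - z$)
$f{\left(C,u \right)} = 15$ ($f{\left(C,u \right)} = -3 + 18 = 15$)
$\left(f{\left(-13,N{\left(0,0 \right)} \right)} - 298\right) + 101 = \left(15 - 298\right) + 101 = -283 + 101 = -182$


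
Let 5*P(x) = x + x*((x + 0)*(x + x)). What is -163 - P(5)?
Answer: -214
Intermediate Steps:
P(x) = x/5 + 2*x³/5 (P(x) = (x + x*((x + 0)*(x + x)))/5 = (x + x*(x*(2*x)))/5 = (x + x*(2*x²))/5 = (x + 2*x³)/5 = x/5 + 2*x³/5)
-163 - P(5) = -163 - 5*(1 + 2*5²)/5 = -163 - 5*(1 + 2*25)/5 = -163 - 5*(1 + 50)/5 = -163 - 5*51/5 = -163 - 1*51 = -163 - 51 = -214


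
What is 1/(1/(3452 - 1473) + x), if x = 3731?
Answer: 1979/7383650 ≈ 0.00026802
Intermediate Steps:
1/(1/(3452 - 1473) + x) = 1/(1/(3452 - 1473) + 3731) = 1/(1/1979 + 3731) = 1/(7383650/1979) = 1979/7383650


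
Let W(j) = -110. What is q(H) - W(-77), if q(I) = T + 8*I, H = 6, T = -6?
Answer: 152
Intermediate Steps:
q(I) = -6 + 8*I
q(H) - W(-77) = (-6 + 8*6) - 1*(-110) = (-6 + 48) + 110 = 42 + 110 = 152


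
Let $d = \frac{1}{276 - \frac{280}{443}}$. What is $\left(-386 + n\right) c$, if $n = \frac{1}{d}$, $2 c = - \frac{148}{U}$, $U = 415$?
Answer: $\frac{725348}{36769} \approx 19.727$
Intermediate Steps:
$d = \frac{443}{121988}$ ($d = \frac{1}{276 - \frac{280}{443}} = \frac{1}{\frac{121988}{443}} = \frac{443}{121988} \approx 0.0036315$)
$c = - \frac{74}{415}$ ($c = \frac{\left(-148\right) \frac{1}{415}}{2} = \frac{1}{2} \left(- \frac{148}{415}\right) = - \frac{74}{415} \approx -0.17831$)
$n = \frac{121988}{443}$ ($n = \frac{1}{\frac{443}{121988}} = \frac{121988}{443} \approx 275.37$)
$\left(-386 + n\right) c = \left(-386 + \frac{121988}{443}\right) \left(- \frac{74}{415}\right) = \left(- \frac{49010}{443}\right) \left(- \frac{74}{415}\right) = \frac{725348}{36769}$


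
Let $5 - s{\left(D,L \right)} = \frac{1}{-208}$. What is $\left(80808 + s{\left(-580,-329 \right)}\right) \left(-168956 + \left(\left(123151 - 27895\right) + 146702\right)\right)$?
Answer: $\frac{613549141605}{104} \approx 5.8995 \cdot 10^{9}$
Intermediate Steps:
$s{\left(D,L \right)} = \frac{1041}{208}$ ($s{\left(D,L \right)} = 5 - \frac{1}{-208} = 5 - - \frac{1}{208} = 5 + \frac{1}{208} = \frac{1041}{208}$)
$\left(80808 + s{\left(-580,-329 \right)}\right) \left(-168956 + \left(\left(123151 - 27895\right) + 146702\right)\right) = \left(80808 + \frac{1041}{208}\right) \left(-168956 + \left(\left(123151 - 27895\right) + 146702\right)\right) = \frac{16809105 \left(-168956 + \left(95256 + 146702\right)\right)}{208} = \frac{16809105 \left(-168956 + 241958\right)}{208} = \frac{16809105}{208} \cdot 73002 = \frac{613549141605}{104}$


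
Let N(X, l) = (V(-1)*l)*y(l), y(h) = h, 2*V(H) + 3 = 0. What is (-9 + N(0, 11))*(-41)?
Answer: 15621/2 ≈ 7810.5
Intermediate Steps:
V(H) = -3/2 (V(H) = -3/2 + (½)*0 = -3/2 + 0 = -3/2)
N(X, l) = -3*l²/2 (N(X, l) = (-3*l/2)*l = -3*l²/2)
(-9 + N(0, 11))*(-41) = (-9 - 3/2*11²)*(-41) = (-9 - 3/2*121)*(-41) = (-9 - 363/2)*(-41) = -381/2*(-41) = 15621/2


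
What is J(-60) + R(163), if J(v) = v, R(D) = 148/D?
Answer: -9632/163 ≈ -59.092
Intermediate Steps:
J(-60) + R(163) = -60 + 148/163 = -9632/163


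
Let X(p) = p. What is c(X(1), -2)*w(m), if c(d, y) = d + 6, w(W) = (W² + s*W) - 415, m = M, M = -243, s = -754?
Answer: 1692992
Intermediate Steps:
m = -243
w(W) = -415 + W² - 754*W (w(W) = (W² - 754*W) - 415 = -415 + W² - 754*W)
c(d, y) = 6 + d
c(X(1), -2)*w(m) = (6 + 1)*(-415 + (-243)² - 754*(-243)) = 7*(-415 + 59049 + 183222) = 7*241856 = 1692992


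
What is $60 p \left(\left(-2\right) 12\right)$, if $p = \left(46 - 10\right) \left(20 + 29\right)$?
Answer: $-2540160$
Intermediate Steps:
$p = 1764$ ($p = 36 \cdot 49 = 1764$)
$60 p \left(\left(-2\right) 12\right) = 60 \cdot 1764 \left(\left(-2\right) 12\right) = 105840 \left(-24\right) = -2540160$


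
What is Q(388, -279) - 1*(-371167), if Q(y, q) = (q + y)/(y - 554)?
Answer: 61613613/166 ≈ 3.7117e+5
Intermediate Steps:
Q(y, q) = (q + y)/(-554 + y)
Q(388, -279) - 1*(-371167) = (-279 + 388)/(-554 + 388) - 1*(-371167) = 109/(-166) + 371167 = -1/166*109 + 371167 = -109/166 + 371167 = 61613613/166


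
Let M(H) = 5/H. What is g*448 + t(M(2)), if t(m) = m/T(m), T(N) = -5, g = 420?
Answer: 376319/2 ≈ 1.8816e+5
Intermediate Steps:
t(m) = -m/5 (t(m) = m/(-5) = m*(-⅕) = -m/5)
g*448 + t(M(2)) = 420*448 - 1/2 = 188160 - 1/2 = 188160 - ⅕*5/2 = 188160 - ½ = 376319/2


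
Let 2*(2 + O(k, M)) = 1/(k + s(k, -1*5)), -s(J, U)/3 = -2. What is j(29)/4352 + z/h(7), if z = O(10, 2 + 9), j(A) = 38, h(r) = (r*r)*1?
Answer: -479/15232 ≈ -0.031447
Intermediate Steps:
h(r) = r² (h(r) = r²*1 = r²)
s(J, U) = 6 (s(J, U) = -3*(-2) = 6)
O(k, M) = -2 + 1/(2*(6 + k)) (O(k, M) = -2 + 1/(2*(k + 6)) = -2 + 1/(2*(6 + k)))
z = -63/32 (z = (-23 - 4*10)/(2*(6 + 10)) = (½)*(-23 - 40)/16 = (½)*(1/16)*(-63) = -63/32 ≈ -1.9688)
j(29)/4352 + z/h(7) = 38/4352 - 63/(32*(7²)) = 38*(1/4352) - 63/32/49 = 19/2176 - 63/32*1/49 = 19/2176 - 9/224 = -479/15232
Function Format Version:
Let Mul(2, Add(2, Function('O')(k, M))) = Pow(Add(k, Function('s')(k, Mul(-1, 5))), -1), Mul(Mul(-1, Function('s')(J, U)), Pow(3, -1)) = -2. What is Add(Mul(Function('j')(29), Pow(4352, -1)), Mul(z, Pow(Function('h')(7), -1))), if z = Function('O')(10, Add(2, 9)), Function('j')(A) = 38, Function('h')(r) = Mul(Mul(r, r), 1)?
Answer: Rational(-479, 15232) ≈ -0.031447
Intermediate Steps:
Function('h')(r) = Pow(r, 2) (Function('h')(r) = Mul(Pow(r, 2), 1) = Pow(r, 2))
Function('s')(J, U) = 6 (Function('s')(J, U) = Mul(-3, -2) = 6)
Function('O')(k, M) = Add(-2, Mul(Rational(1, 2), Pow(Add(6, k), -1))) (Function('O')(k, M) = Add(-2, Mul(Rational(1, 2), Pow(Add(k, 6), -1))) = Add(-2, Mul(Rational(1, 2), Pow(Add(6, k), -1))))
z = Rational(-63, 32) (z = Mul(Rational(1, 2), Pow(Add(6, 10), -1), Add(-23, Mul(-4, 10))) = Mul(Rational(1, 2), Pow(16, -1), Add(-23, -40)) = Mul(Rational(1, 2), Rational(1, 16), -63) = Rational(-63, 32) ≈ -1.9688)
Add(Mul(Function('j')(29), Pow(4352, -1)), Mul(z, Pow(Function('h')(7), -1))) = Add(Mul(38, Pow(4352, -1)), Mul(Rational(-63, 32), Pow(Pow(7, 2), -1))) = Add(Mul(38, Rational(1, 4352)), Mul(Rational(-63, 32), Pow(49, -1))) = Add(Rational(19, 2176), Mul(Rational(-63, 32), Rational(1, 49))) = Add(Rational(19, 2176), Rational(-9, 224)) = Rational(-479, 15232)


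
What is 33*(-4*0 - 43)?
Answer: -1419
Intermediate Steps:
33*(-4*0 - 43) = 33*(0 - 43) = 33*(-43) = -1419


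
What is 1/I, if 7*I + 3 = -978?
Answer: -7/981 ≈ -0.0071356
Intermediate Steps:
I = -981/7 (I = -3/7 + (1/7)*(-978) = -3/7 - 978/7 = -981/7 ≈ -140.14)
1/I = 1/(-981/7) = -7/981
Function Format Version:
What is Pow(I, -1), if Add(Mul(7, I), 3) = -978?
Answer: Rational(-7, 981) ≈ -0.0071356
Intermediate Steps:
I = Rational(-981, 7) (I = Add(Rational(-3, 7), Mul(Rational(1, 7), -978)) = Add(Rational(-3, 7), Rational(-978, 7)) = Rational(-981, 7) ≈ -140.14)
Pow(I, -1) = Pow(Rational(-981, 7), -1) = Rational(-7, 981)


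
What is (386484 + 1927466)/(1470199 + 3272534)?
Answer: 2313950/4742733 ≈ 0.48789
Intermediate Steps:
(386484 + 1927466)/(1470199 + 3272534) = 2313950/4742733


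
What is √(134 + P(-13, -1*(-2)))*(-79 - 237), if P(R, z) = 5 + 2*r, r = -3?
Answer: -316*√133 ≈ -3644.3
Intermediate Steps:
P(R, z) = -1 (P(R, z) = 5 + 2*(-3) = 5 - 6 = -1)
√(134 + P(-13, -1*(-2)))*(-79 - 237) = √(134 - 1)*(-79 - 237) = √133*(-316) = -316*√133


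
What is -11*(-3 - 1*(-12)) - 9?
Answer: -108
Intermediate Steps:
-11*(-3 - 1*(-12)) - 9 = -11*(-3 + 12) - 9 = -11*9 - 9 = -99 - 9 = -108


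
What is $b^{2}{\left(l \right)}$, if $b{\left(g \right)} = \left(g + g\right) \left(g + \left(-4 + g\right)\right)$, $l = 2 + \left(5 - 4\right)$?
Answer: $144$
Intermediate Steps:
$l = 3$ ($l = 2 + 1 = 3$)
$b{\left(g \right)} = 2 g \left(-4 + 2 g\right)$
$b^{2}{\left(l \right)} = \left(4 \cdot 3 \left(-2 + 3\right)\right)^{2} = \left(4 \cdot 3 \cdot 1\right)^{2} = 12^{2} = 144$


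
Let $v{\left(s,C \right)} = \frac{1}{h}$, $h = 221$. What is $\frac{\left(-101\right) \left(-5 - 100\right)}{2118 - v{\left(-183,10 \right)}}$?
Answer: $\frac{2343705}{468077} \approx 5.0071$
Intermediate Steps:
$v{\left(s,C \right)} = \frac{1}{221}$
$\frac{\left(-101\right) \left(-5 - 100\right)}{2118 - v{\left(-183,10 \right)}} = \frac{\left(-101\right) \left(-5 - 100\right)}{2118 - \frac{1}{221}} = \frac{\left(-101\right) \left(-105\right)}{2118 - \frac{1}{221}} = \frac{10605}{\frac{468077}{221}} = 10605 \cdot \frac{221}{468077} = \frac{2343705}{468077}$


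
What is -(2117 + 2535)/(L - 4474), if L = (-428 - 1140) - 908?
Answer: 2326/3475 ≈ 0.66935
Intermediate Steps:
L = -2476 (L = -1568 - 908 = -2476)
-(2117 + 2535)/(L - 4474) = -(2117 + 2535)/(-2476 - 4474) = -4652/(-6950) = -4652*(-1)/6950 = -1*(-2326/3475) = 2326/3475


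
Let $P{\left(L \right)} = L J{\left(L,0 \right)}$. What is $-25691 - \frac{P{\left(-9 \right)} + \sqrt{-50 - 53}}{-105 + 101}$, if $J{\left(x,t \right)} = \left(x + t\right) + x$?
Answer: $- \frac{51301}{2} + \frac{i \sqrt{103}}{4} \approx -25651.0 + 2.5372 i$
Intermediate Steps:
$J{\left(x,t \right)} = t + 2 x$ ($J{\left(x,t \right)} = \left(t + x\right) + x = t + 2 x$)
$P{\left(L \right)} = 2 L^{2}$ ($P{\left(L \right)} = L \left(0 + 2 L\right) = L 2 L = 2 L^{2}$)
$-25691 - \frac{P{\left(-9 \right)} + \sqrt{-50 - 53}}{-105 + 101} = -25691 - \frac{2 \left(-9\right)^{2} + \sqrt{-50 - 53}}{-105 + 101} = -25691 - \frac{2 \cdot 81 + \sqrt{-103}}{-4} = -25691 - - \frac{162 + i \sqrt{103}}{4} = -25691 - \left(- \frac{81}{2} - \frac{i \sqrt{103}}{4}\right) = -25691 + \left(\frac{81}{2} + \frac{i \sqrt{103}}{4}\right) = - \frac{51301}{2} + \frac{i \sqrt{103}}{4}$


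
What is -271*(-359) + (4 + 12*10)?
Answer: 97413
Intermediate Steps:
-271*(-359) + (4 + 12*10) = 97289 + (4 + 120) = 97289 + 124 = 97413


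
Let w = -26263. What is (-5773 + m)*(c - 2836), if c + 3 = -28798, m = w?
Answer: 1013522932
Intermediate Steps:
m = -26263
c = -28801 (c = -3 - 28798 = -28801)
(-5773 + m)*(c - 2836) = (-5773 - 26263)*(-28801 - 2836) = -32036*(-31637) = 1013522932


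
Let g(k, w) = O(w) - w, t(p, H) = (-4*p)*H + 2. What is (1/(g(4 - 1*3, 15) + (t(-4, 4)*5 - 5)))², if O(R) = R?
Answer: 1/105625 ≈ 9.4675e-6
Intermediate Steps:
t(p, H) = 2 - 4*H*p (t(p, H) = -4*H*p + 2 = 2 - 4*H*p)
g(k, w) = 0 (g(k, w) = w - w = 0)
(1/(g(4 - 1*3, 15) + (t(-4, 4)*5 - 5)))² = (1/(0 + ((2 - 4*4*(-4))*5 - 5)))² = (1/(0 + ((2 + 64)*5 - 5)))² = (1/(0 + (66*5 - 5)))² = (1/(0 + (330 - 5)))² = (1/(0 + 325))² = (1/325)² = 1/105625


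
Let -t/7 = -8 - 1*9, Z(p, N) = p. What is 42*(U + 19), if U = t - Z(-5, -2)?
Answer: 6006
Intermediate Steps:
t = 119 (t = -7*(-8 - 1*9) = -7*(-8 - 9) = -7*(-17) = 119)
U = 124 (U = 119 - 1*(-5) = 119 + 5 = 124)
42*(U + 19) = 42*(124 + 19) = 42*143 = 6006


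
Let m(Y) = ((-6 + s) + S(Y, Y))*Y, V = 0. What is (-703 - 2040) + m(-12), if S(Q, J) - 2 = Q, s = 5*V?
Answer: -2551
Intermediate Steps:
s = 0 (s = 5*0 = 0)
S(Q, J) = 2 + Q
m(Y) = Y*(-4 + Y) (m(Y) = ((-6 + 0) + (2 + Y))*Y = (-6 + (2 + Y))*Y = (-4 + Y)*Y = Y*(-4 + Y))
(-703 - 2040) + m(-12) = (-703 - 2040) - 12*(-4 - 12) = -2743 - 12*(-16) = -2743 + 192 = -2551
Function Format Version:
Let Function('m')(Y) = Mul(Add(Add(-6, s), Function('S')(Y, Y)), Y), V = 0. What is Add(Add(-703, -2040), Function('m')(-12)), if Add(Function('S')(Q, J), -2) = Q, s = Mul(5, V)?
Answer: -2551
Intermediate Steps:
s = 0 (s = Mul(5, 0) = 0)
Function('S')(Q, J) = Add(2, Q)
Function('m')(Y) = Mul(Y, Add(-4, Y)) (Function('m')(Y) = Mul(Add(Add(-6, 0), Add(2, Y)), Y) = Mul(Add(-6, Add(2, Y)), Y) = Mul(Add(-4, Y), Y) = Mul(Y, Add(-4, Y)))
Add(Add(-703, -2040), Function('m')(-12)) = Add(Add(-703, -2040), Mul(-12, Add(-4, -12))) = Add(-2743, Mul(-12, -16)) = Add(-2743, 192) = -2551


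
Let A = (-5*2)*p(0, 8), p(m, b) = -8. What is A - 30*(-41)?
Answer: 1310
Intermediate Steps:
A = 80 (A = -5*2*(-8) = -10*(-8) = 80)
A - 30*(-41) = 80 - 30*(-41) = 80 + 1230 = 1310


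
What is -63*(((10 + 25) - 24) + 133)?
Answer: -9072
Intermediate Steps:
-63*(((10 + 25) - 24) + 133) = -63*((35 - 24) + 133) = -63*(11 + 133) = -63*144 = -9072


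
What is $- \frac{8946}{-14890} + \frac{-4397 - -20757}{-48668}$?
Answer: $\frac{23972941}{90583315} \approx 0.26465$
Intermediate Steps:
$- \frac{8946}{-14890} + \frac{-4397 - -20757}{-48668} = \left(-8946\right) \left(- \frac{1}{14890}\right) + \left(-4397 + 20757\right) \left(- \frac{1}{48668}\right) = \frac{4473}{7445} + 16360 \left(- \frac{1}{48668}\right) = \frac{4473}{7445} - \frac{4090}{12167} = \frac{23972941}{90583315}$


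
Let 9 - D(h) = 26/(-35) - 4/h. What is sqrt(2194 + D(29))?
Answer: sqrt(2270493085)/1015 ≈ 46.945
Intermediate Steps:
D(h) = 341/35 + 4/h (D(h) = 9 - (26/(-35) - 4/h) = 9 - (26*(-1/35) - 4/h) = 9 - (-26/35 - 4/h) = 9 + (26/35 + 4/h) = 341/35 + 4/h)
sqrt(2194 + D(29)) = sqrt(2194 + (341/35 + 4/29)) = sqrt(2194 + 10029/1015) = sqrt(2236939/1015) = sqrt(2270493085)/1015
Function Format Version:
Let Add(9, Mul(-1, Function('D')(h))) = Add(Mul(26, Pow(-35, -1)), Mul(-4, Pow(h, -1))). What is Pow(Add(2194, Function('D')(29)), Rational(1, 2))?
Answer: Mul(Rational(1, 1015), Pow(2270493085, Rational(1, 2))) ≈ 46.945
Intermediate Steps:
Function('D')(h) = Add(Rational(341, 35), Mul(4, Pow(h, -1))) (Function('D')(h) = Add(9, Mul(-1, Add(Mul(26, Pow(-35, -1)), Mul(-4, Pow(h, -1))))) = Add(9, Mul(-1, Add(Mul(26, Rational(-1, 35)), Mul(-4, Pow(h, -1))))) = Add(9, Mul(-1, Add(Rational(-26, 35), Mul(-4, Pow(h, -1))))) = Add(9, Add(Rational(26, 35), Mul(4, Pow(h, -1)))) = Add(Rational(341, 35), Mul(4, Pow(h, -1))))
Pow(Add(2194, Function('D')(29)), Rational(1, 2)) = Pow(Add(2194, Add(Rational(341, 35), Mul(4, Pow(29, -1)))), Rational(1, 2)) = Pow(Add(2194, Add(Rational(341, 35), Mul(4, Rational(1, 29)))), Rational(1, 2)) = Pow(Add(2194, Add(Rational(341, 35), Rational(4, 29))), Rational(1, 2)) = Pow(Add(2194, Rational(10029, 1015)), Rational(1, 2)) = Pow(Rational(2236939, 1015), Rational(1, 2)) = Mul(Rational(1, 1015), Pow(2270493085, Rational(1, 2)))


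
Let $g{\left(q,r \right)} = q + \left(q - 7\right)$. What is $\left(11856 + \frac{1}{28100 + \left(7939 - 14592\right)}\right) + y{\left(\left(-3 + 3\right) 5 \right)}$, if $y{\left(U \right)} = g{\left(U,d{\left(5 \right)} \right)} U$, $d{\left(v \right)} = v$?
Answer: $\frac{254275633}{21447} \approx 11856.0$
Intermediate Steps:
$g{\left(q,r \right)} = -7 + 2 q$ ($g{\left(q,r \right)} = q + \left(q - 7\right) = q + \left(-7 + q\right) = -7 + 2 q$)
$y{\left(U \right)} = U \left(-7 + 2 U\right)$ ($y{\left(U \right)} = \left(-7 + 2 U\right) U = U \left(-7 + 2 U\right)$)
$\left(11856 + \frac{1}{28100 + \left(7939 - 14592\right)}\right) + y{\left(\left(-3 + 3\right) 5 \right)} = \left(11856 + \frac{1}{28100 + \left(7939 - 14592\right)}\right) + \left(-3 + 3\right) 5 \left(-7 + 2 \left(-3 + 3\right) 5\right) = \left(11856 + \frac{1}{28100 + \left(7939 - 14592\right)}\right) + 0 \cdot 5 \left(-7 + 2 \cdot 0 \cdot 5\right) = \left(11856 + \frac{1}{28100 - 6653}\right) + 0 \left(-7 + 2 \cdot 0\right) = \left(11856 + \frac{1}{21447}\right) + 0 \left(-7 + 0\right) = \left(11856 + \frac{1}{21447}\right) + 0 \left(-7\right) = \frac{254275633}{21447} + 0 = \frac{254275633}{21447}$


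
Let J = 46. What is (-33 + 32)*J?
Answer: -46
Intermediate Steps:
(-33 + 32)*J = (-33 + 32)*46 = -1*46 = -46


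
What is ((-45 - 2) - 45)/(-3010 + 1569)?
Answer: 92/1441 ≈ 0.063845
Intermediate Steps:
((-45 - 2) - 45)/(-3010 + 1569) = (-47 - 45)/(-1441) = -92*(-1/1441) = 92/1441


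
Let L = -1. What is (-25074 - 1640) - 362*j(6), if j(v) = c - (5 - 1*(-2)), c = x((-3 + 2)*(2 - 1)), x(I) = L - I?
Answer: -24180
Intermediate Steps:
x(I) = -1 - I
c = 0 (c = -1 - (-3 + 2)*(2 - 1) = -1 - (-1) = -1 - 1*(-1) = -1 + 1 = 0)
j(v) = -7 (j(v) = 0 - (5 - 1*(-2)) = 0 - (5 + 2) = 0 - 1*7 = 0 - 7 = -7)
(-25074 - 1640) - 362*j(6) = (-25074 - 1640) - 362*(-7) = -26714 + 2534 = -24180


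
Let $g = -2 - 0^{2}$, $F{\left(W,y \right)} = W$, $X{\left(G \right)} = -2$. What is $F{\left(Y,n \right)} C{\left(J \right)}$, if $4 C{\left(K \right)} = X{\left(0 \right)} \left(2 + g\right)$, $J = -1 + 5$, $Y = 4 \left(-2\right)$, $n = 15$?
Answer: $0$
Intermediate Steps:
$Y = -8$
$J = 4$
$g = -2$ ($g = -2 - 0 = -2 + 0 = -2$)
$C{\left(K \right)} = 0$ ($C{\left(K \right)} = \frac{\left(-2\right) \left(2 - 2\right)}{4} = \frac{\left(-2\right) 0}{4} = \frac{1}{4} \cdot 0 = 0$)
$F{\left(Y,n \right)} C{\left(J \right)} = \left(-8\right) 0 = 0$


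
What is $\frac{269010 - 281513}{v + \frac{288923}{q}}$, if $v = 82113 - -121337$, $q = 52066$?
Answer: $- \frac{650981198}{10593116623} \approx -0.061453$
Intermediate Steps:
$v = 203450$ ($v = 82113 + 121337 = 203450$)
$\frac{269010 - 281513}{v + \frac{288923}{q}} = \frac{269010 - 281513}{203450 + \frac{288923}{52066}} = - \frac{12503}{203450 + 288923 \cdot \frac{1}{52066}} = - \frac{12503}{203450 + \frac{288923}{52066}} = - \frac{12503}{\frac{10593116623}{52066}} = \left(-12503\right) \frac{52066}{10593116623} = - \frac{650981198}{10593116623}$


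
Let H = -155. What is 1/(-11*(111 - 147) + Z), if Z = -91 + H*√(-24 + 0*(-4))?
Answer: I/(5*(61*I + 62*√6)) ≈ 0.00045548 + 0.001134*I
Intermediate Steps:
Z = -91 - 310*I*√6 (Z = -91 - 155*√(-24 + 0*(-4)) = -91 - 155*√(-24 + 0) = -91 - 310*I*√6 ≈ -91.0 - 759.34*I)
1/(-11*(111 - 147) + Z) = 1/(-11*(111 - 147) + (-91 - 310*I*√6)) = 1/(-11*(-36) + (-91 - 310*I*√6)) = 1/(396 + (-91 - 310*I*√6)) = 1/(305 - 310*I*√6)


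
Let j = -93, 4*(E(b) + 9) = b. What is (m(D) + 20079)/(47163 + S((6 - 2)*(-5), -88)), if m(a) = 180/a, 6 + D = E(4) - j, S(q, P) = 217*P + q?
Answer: 528807/738571 ≈ 0.71599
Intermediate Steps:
E(b) = -9 + b/4
S(q, P) = q + 217*P
D = 79 (D = -6 + ((-9 + (1/4)*4) - 1*(-93)) = -6 + ((-9 + 1) + 93) = -6 + (-8 + 93) = -6 + 85 = 79)
(m(D) + 20079)/(47163 + S((6 - 2)*(-5), -88)) = (180/79 + 20079)/(47163 + ((6 - 2)*(-5) + 217*(-88))) = (180*(1/79) + 20079)/(47163 + (4*(-5) - 19096)) = (180/79 + 20079)/(47163 + (-20 - 19096)) = 1586421/(79*(47163 - 19116)) = (1586421/79)/28047 = (1586421/79)*(1/28047) = 528807/738571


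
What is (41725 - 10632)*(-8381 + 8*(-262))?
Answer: -325761361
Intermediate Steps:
(41725 - 10632)*(-8381 + 8*(-262)) = 31093*(-8381 - 2096) = 31093*(-10477) = -325761361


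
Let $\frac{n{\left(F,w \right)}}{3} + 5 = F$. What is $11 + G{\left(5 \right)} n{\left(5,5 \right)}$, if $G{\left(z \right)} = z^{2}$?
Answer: $11$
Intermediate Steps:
$n{\left(F,w \right)} = -15 + 3 F$
$11 + G{\left(5 \right)} n{\left(5,5 \right)} = 11 + 5^{2} \left(-15 + 3 \cdot 5\right) = 11 + 25 \left(-15 + 15\right) = 11 + 25 \cdot 0 = 11 + 0 = 11$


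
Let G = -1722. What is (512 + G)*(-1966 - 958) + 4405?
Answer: 3542445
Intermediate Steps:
(512 + G)*(-1966 - 958) + 4405 = (512 - 1722)*(-1966 - 958) + 4405 = -1210*(-2924) + 4405 = 3538040 + 4405 = 3542445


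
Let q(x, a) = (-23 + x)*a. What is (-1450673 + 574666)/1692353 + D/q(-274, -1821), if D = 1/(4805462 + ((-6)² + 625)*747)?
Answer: -193127138968127566/373101234367245813 ≈ -0.51763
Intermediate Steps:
D = 1/5299229 (D = 1/(4805462 + (36 + 625)*747) = 1/(4805462 + 661*747) = 1/(4805462 + 493767) = 1/5299229 ≈ 1.8871e-7)
q(x, a) = a*(-23 + x)
(-1450673 + 574666)/1692353 + D/q(-274, -1821) = (-1450673 + 574666)/1692353 + 1/(5299229*((-1821*(-23 - 274)))) = -876007*1/1692353 + 1/(5299229*((-1821*(-297)))) = -876007/1692353 + (1/5299229)/540837 = -876007/1692353 + (1/5299229)*(1/540837) = -876007/1692353 + 1/2866019114673 = -193127138968127566/373101234367245813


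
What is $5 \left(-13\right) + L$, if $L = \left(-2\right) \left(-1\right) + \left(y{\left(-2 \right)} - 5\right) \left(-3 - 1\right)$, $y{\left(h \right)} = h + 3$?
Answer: $-47$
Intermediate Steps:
$y{\left(h \right)} = 3 + h$
$L = 18$ ($L = \left(-2\right) \left(-1\right) + \left(\left(3 - 2\right) - 5\right) \left(-3 - 1\right) = 2 + \left(1 - 5\right) \left(-4\right) = 2 - -16 = 2 + 16 = 18$)
$5 \left(-13\right) + L = 5 \left(-13\right) + 18 = -65 + 18 = -47$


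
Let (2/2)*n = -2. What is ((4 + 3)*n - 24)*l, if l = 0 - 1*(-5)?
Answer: -190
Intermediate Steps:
n = -2
l = 5 (l = 0 + 5 = 5)
((4 + 3)*n - 24)*l = ((4 + 3)*(-2) - 24)*5 = (7*(-2) - 24)*5 = (-14 - 24)*5 = -38*5 = -190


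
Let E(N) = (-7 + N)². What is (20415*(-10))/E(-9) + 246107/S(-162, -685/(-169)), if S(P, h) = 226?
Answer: 4216373/14464 ≈ 291.51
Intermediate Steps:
(20415*(-10))/E(-9) + 246107/S(-162, -685/(-169)) = (20415*(-10))/((-7 - 9)²) + 246107/226 = -204150/((-16)²) + 246107*(1/226) = -204150/256 + 246107/226 = -204150*1/256 + 246107/226 = -102075/128 + 246107/226 = 4216373/14464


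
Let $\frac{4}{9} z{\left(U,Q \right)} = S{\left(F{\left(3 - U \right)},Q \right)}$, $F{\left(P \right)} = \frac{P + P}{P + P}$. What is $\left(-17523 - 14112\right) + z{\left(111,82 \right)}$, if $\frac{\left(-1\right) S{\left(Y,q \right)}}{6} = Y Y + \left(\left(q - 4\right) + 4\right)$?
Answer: $- \frac{65511}{2} \approx -32756.0$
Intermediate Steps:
$F{\left(P \right)} = 1$ ($F{\left(P \right)} = \frac{2 P}{2 P} = 2 P \frac{1}{2 P} = 1$)
$S{\left(Y,q \right)} = - 6 q - 6 Y^{2}$ ($S{\left(Y,q \right)} = - 6 \left(Y Y + \left(\left(q - 4\right) + 4\right)\right) = - 6 \left(Y^{2} + \left(\left(-4 + q\right) + 4\right)\right) = - 6 \left(Y^{2} + q\right) = - 6 \left(q + Y^{2}\right) = - 6 q - 6 Y^{2}$)
$z{\left(U,Q \right)} = - \frac{27}{2} - \frac{27 Q}{2}$ ($z{\left(U,Q \right)} = \frac{9 \left(- 6 Q - 6 \cdot 1^{2}\right)}{4} = \frac{9 \left(- 6 Q - 6\right)}{4} = \frac{9 \left(-6 - 6 Q\right)}{4} = - \frac{27}{2} - \frac{27 Q}{2}$)
$\left(-17523 - 14112\right) + z{\left(111,82 \right)} = \left(-17523 - 14112\right) - \frac{2241}{2} = -31635 - \frac{2241}{2} = - \frac{65511}{2}$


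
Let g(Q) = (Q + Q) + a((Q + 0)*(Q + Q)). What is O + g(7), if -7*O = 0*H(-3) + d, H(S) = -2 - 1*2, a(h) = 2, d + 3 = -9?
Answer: 124/7 ≈ 17.714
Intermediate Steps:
d = -12 (d = -3 - 9 = -12)
H(S) = -4 (H(S) = -2 - 2 = -4)
g(Q) = 2 + 2*Q (g(Q) = (Q + Q) + 2 = 2*Q + 2 = 2 + 2*Q)
O = 12/7 (O = -(0*(-4) - 12)/7 = -(0 - 12)/7 = -⅐*(-12) = 12/7 ≈ 1.7143)
O + g(7) = 12/7 + (2 + 2*7) = 12/7 + (2 + 14) = 12/7 + 16 = 124/7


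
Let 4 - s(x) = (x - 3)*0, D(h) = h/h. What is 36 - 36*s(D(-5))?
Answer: -108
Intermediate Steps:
D(h) = 1
s(x) = 4 (s(x) = 4 - (x - 3)*0 = 4 - (-3 + x)*0 = 4 - 1*0 = 4 + 0 = 4)
36 - 36*s(D(-5)) = 36 - 36*4 = 36 - 144 = -108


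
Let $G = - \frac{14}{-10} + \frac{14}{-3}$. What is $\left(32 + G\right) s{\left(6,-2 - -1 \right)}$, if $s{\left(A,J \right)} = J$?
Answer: $- \frac{431}{15} \approx -28.733$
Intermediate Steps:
$G = - \frac{49}{15}$ ($G = \left(-14\right) \left(- \frac{1}{10}\right) + 14 \left(- \frac{1}{3}\right) = \frac{7}{5} - \frac{14}{3} = - \frac{49}{15} \approx -3.2667$)
$\left(32 + G\right) s{\left(6,-2 - -1 \right)} = \left(32 - \frac{49}{15}\right) \left(-2 - -1\right) = \frac{431 \left(-2 + 1\right)}{15} = \frac{431}{15} \left(-1\right) = - \frac{431}{15}$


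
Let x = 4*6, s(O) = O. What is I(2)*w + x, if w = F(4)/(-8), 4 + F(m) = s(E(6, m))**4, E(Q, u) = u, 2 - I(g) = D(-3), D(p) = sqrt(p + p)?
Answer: -39 + 63*I*sqrt(6)/2 ≈ -39.0 + 77.159*I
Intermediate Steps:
D(p) = sqrt(2)*sqrt(p) (D(p) = sqrt(2*p) = sqrt(2)*sqrt(p))
I(g) = 2 - I*sqrt(6) (I(g) = 2 - sqrt(2)*sqrt(-3) = 2 - sqrt(2)*I*sqrt(3) = 2 - I*sqrt(6))
F(m) = -4 + m**4
w = -63/2 (w = (-4 + 4**4)/(-8) = (-4 + 256)*(-1/8) = 252*(-1/8) = -63/2 ≈ -31.500)
x = 24
I(2)*w + x = (2 - I*sqrt(6))*(-63/2) + 24 = (-63 + 63*I*sqrt(6)/2) + 24 = -39 + 63*I*sqrt(6)/2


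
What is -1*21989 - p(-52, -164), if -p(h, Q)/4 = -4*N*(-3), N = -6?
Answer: -22277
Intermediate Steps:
p(h, Q) = 288 (p(h, Q) = -4*(-4*(-6))*(-3) = -96*(-3) = -4*(-72) = 288)
-1*21989 - p(-52, -164) = -1*21989 - 1*288 = -21989 - 288 = -22277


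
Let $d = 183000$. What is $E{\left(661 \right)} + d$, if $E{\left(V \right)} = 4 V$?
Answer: $185644$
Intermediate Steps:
$E{\left(661 \right)} + d = 4 \cdot 661 + 183000 = 2644 + 183000 = 185644$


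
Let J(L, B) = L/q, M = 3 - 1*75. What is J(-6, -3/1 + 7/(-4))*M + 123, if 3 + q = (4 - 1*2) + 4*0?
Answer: -309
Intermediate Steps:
q = -1 (q = -3 + ((4 - 1*2) + 4*0) = -3 + ((4 - 2) + 0) = -3 + (2 + 0) = -3 + 2 = -1)
M = -72 (M = 3 - 75 = -72)
J(L, B) = -L (J(L, B) = L/(-1) = L*(-1) = -L)
J(-6, -3/1 + 7/(-4))*M + 123 = -1*(-6)*(-72) + 123 = 6*(-72) + 123 = -432 + 123 = -309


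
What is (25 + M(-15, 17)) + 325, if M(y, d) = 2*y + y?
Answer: 305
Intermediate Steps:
M(y, d) = 3*y
(25 + M(-15, 17)) + 325 = (25 + 3*(-15)) + 325 = (25 - 45) + 325 = -20 + 325 = 305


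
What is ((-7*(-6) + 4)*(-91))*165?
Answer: -690690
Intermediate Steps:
((-7*(-6) + 4)*(-91))*165 = ((42 + 4)*(-91))*165 = (46*(-91))*165 = -4186*165 = -690690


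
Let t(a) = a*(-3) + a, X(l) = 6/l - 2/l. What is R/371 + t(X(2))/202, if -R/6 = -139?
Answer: 83492/37471 ≈ 2.2282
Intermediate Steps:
X(l) = 4/l
R = 834 (R = -6*(-139) = 834)
t(a) = -2*a (t(a) = -3*a + a = -2*a)
R/371 + t(X(2))/202 = 834/371 - 8/2/202 = 834*(1/371) - 8/2*(1/202) = 834/371 - 2*2*(1/202) = 834/371 - 4*1/202 = 834/371 - 2/101 = 83492/37471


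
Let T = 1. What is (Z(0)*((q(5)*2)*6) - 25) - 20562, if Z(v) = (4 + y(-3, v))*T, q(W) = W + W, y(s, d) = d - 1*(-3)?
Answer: -19747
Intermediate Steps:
y(s, d) = 3 + d (y(s, d) = d + 3 = 3 + d)
q(W) = 2*W
Z(v) = 7 + v (Z(v) = (4 + (3 + v))*1 = (7 + v)*1 = 7 + v)
(Z(0)*((q(5)*2)*6) - 25) - 20562 = ((7 + 0)*(((2*5)*2)*6) - 25) - 20562 = (7*((10*2)*6) - 25) - 20562 = (7*(20*6) - 25) - 20562 = (7*120 - 25) - 20562 = (840 - 25) - 20562 = 815 - 20562 = -19747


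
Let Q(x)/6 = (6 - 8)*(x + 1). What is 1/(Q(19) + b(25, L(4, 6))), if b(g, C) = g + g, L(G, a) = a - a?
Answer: -1/190 ≈ -0.0052632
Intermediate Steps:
L(G, a) = 0
b(g, C) = 2*g
Q(x) = -12 - 12*x (Q(x) = 6*((6 - 8)*(x + 1)) = 6*(-2*(1 + x)) = 6*(-2 - 2*x) = -12 - 12*x)
1/(Q(19) + b(25, L(4, 6))) = 1/((-12 - 12*19) + 2*25) = 1/((-12 - 228) + 50) = 1/(-240 + 50) = 1/(-190) = -1/190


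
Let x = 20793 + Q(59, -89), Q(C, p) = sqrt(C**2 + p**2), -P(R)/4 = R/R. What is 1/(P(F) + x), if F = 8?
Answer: 20789/432171119 - sqrt(11402)/432171119 ≈ 4.7857e-5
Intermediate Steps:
P(R) = -4 (P(R) = -4*R/R = -4*1 = -4)
x = 20793 + sqrt(11402) (x = 20793 + sqrt(59**2 + (-89)**2) = 20793 + sqrt(3481 + 7921) = 20793 + sqrt(11402) ≈ 20900.)
1/(P(F) + x) = 1/(-4 + (20793 + sqrt(11402))) = 1/(20789 + sqrt(11402))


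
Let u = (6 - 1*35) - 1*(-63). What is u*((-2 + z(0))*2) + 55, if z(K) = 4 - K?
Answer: 191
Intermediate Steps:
u = 34 (u = (6 - 35) + 63 = -29 + 63 = 34)
u*((-2 + z(0))*2) + 55 = 34*((-2 + (4 - 1*0))*2) + 55 = 34*((-2 + (4 + 0))*2) + 55 = 34*((-2 + 4)*2) + 55 = 34*(2*2) + 55 = 34*4 + 55 = 136 + 55 = 191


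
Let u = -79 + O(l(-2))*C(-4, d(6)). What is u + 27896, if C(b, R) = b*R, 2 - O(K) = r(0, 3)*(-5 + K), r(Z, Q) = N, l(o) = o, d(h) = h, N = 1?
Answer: 27601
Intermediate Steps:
r(Z, Q) = 1
O(K) = 7 - K (O(K) = 2 - (-5 + K) = 2 + (5 - K) = 7 - K)
C(b, R) = R*b
u = -295 (u = -79 + (7 - 1*(-2))*(6*(-4)) = -79 + (7 + 2)*(-24) = -79 + 9*(-24) = -79 - 216 = -295)
u + 27896 = -295 + 27896 = 27601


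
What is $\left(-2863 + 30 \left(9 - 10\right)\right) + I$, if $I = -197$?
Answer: $-3090$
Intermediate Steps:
$\left(-2863 + 30 \left(9 - 10\right)\right) + I = \left(-2863 + 30 \left(9 - 10\right)\right) - 197 = \left(-2863 + 30 \left(-1\right)\right) - 197 = \left(-2863 - 30\right) - 197 = -2893 - 197 = -3090$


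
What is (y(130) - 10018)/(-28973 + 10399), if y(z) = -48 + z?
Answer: 4968/9287 ≈ 0.53494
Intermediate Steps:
(y(130) - 10018)/(-28973 + 10399) = ((-48 + 130) - 10018)/(-28973 + 10399) = (82 - 10018)/(-18574) = -9936*(-1/18574) = 4968/9287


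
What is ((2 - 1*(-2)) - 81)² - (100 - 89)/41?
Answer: 243078/41 ≈ 5928.7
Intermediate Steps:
((2 - 1*(-2)) - 81)² - (100 - 89)/41 = ((2 + 2) - 81)² - 11/41 = (4 - 81)² - 1*11/41 = (-77)² - 11/41 = 5929 - 11/41 = 243078/41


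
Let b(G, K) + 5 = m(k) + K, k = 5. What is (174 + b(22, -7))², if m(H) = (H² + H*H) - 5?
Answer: 42849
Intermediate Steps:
m(H) = -5 + 2*H² (m(H) = (H² + H²) - 5 = 2*H² - 5 = -5 + 2*H²)
b(G, K) = 40 + K (b(G, K) = -5 + ((-5 + 2*5²) + K) = -5 + ((-5 + 2*25) + K) = -5 + ((-5 + 50) + K) = -5 + (45 + K) = 40 + K)
(174 + b(22, -7))² = (174 + (40 - 7))² = (174 + 33)² = 207² = 42849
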